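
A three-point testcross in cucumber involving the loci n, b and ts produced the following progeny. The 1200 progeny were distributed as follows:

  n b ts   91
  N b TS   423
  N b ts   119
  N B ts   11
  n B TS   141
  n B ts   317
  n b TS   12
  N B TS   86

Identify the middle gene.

The two most frequent reciprocal classes, n B ts and N b TS, are the parental types, so the F1 was n B ts / N b TS.
The two rarest classes, N B ts and n b TS, are the double crossovers. Comparing them with the parentals, only the n allele has switched, so n is the middle locus and the order is ts – n – b.

n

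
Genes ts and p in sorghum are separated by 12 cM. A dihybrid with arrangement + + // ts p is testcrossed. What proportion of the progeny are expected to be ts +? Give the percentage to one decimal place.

A map distance of 12 cM corresponds to a recombination frequency of 0.120.
The F1 is + + / ts p, so ts + is a recombinant gamete class with expected frequency r/2 = 0.120/2 = 0.0600.
That is 0.0600 = 6.0% of the progeny.

6.0%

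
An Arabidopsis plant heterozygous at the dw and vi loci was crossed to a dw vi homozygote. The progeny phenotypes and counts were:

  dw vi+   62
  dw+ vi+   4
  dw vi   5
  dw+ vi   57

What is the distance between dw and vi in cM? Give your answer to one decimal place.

7.0 cM

The two most frequent classes, dw+ vi (57) and dw vi+ (62), are the parental types, so the F1 was dw+ vi / dw vi+.
The recombinant classes are dw+ vi+ and dw vi: 4 + 5 = 9.
Recombination frequency = 9/128 = 0.0703 ≈ 7.0%, i.e. 7.0 cM.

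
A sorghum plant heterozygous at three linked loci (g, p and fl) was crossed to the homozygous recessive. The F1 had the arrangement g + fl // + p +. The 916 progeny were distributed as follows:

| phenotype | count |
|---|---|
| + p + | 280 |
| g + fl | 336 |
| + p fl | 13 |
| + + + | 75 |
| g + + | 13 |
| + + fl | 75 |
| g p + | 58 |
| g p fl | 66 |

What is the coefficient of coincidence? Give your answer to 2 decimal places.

The two rarest classes, g + + and + p fl, are the double crossovers. Comparing them with the parentals, only the fl allele has switched, so fl is the middle locus and the order is p – fl – g.
p–fl: (141 + 26)/916 = 0.1823; fl–g: (133 + 26)/916 = 0.1736.
Expected DCO frequency = 0.1823 × 0.1736 ≈ 0.03165; observed = 26/916 ≈ 0.02838.
Coefficient of coincidence = 0.02838/0.03165 ≈ 0.90.

0.90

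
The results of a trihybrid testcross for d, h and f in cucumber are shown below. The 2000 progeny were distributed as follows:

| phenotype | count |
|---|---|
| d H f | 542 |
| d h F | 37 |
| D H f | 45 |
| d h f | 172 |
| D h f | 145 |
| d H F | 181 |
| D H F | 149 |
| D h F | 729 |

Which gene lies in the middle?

The two most frequent reciprocal classes, D h F and d H f, are the parental types, so the F1 was D h F / d H f.
The two rarest classes, d h F and D H f, are the double crossovers. Comparing them with the parentals, only the d allele has switched, so d is the middle locus and the order is f – d – h.

d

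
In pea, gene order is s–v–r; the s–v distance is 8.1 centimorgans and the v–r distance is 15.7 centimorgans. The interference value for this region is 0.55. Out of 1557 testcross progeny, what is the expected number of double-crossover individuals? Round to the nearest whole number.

Map distances give recombination frequencies of 0.081 and 0.157 for the two intervals.
With interference 0.55 (so coincidence = 0.45), expected double-crossover frequency = 0.081 × 0.157 × 0.45 = 0.00572.
Expected number = 0.00572 × 1557 = 8.91 ≈ 9.

9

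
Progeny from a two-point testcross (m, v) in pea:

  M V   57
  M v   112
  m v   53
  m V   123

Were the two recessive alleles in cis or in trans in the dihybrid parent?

The two most frequent classes are M v (112) and m V (123); these are the parental (non-recombinant) types.
So the F1 carried M v on one chromosome and m V on the other — the recessive alleles are on opposite chromosomes (trans / repulsion).

trans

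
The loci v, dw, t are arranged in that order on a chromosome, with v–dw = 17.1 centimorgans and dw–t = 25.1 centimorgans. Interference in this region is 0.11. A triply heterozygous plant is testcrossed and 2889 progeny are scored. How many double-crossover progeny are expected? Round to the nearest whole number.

110

Map distances give recombination frequencies of 0.171 and 0.251 for the two intervals.
With interference 0.11 (so coincidence = 0.89), expected double-crossover frequency = 0.171 × 0.251 × 0.89 = 0.03820.
Expected number = 0.03820 × 2889 = 110.36 ≈ 110.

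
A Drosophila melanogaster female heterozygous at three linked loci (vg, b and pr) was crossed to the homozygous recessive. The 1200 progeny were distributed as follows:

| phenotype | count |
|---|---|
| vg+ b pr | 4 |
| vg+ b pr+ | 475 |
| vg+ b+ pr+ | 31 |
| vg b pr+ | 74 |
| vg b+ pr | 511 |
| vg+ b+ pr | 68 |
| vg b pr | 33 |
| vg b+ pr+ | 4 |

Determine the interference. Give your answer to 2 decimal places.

0.11

The two most frequent reciprocal classes, vg b+ pr and vg+ b pr+, are the parental types, so the F1 was vg b+ pr / vg+ b pr+.
The two rarest classes, vg b+ pr+ and vg+ b pr, are the double crossovers. Comparing them with the parentals, only the pr allele has switched, so pr is the middle locus and the order is b – pr – vg.
b–pr: (64 + 8)/1200 = 0.0600; pr–vg: (142 + 8)/1200 = 0.1250.
Expected DCO frequency = 0.0600 × 0.1250 ≈ 0.00750; observed = 8/1200 ≈ 0.00667.
Coefficient of coincidence = 0.00667/0.00750 ≈ 0.89; interference = 1 − 0.89 = 0.11.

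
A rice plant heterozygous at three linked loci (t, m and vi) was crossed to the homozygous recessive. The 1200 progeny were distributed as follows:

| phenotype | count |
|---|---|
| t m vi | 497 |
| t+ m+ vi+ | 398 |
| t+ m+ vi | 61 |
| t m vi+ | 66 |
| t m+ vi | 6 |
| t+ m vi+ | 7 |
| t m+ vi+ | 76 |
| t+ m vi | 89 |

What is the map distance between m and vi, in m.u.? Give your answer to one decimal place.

11.7 m.u.

The two most frequent reciprocal classes, t m vi and t+ m+ vi+, are the parental types, so the F1 was t m vi / t+ m+ vi+.
The two rarest classes, t m+ vi and t+ m vi+, are the double crossovers. Comparing them with the parentals, only the m allele has switched, so m is the middle locus and the order is vi – m – t.
Crossovers in the vi–m interval produce the single-crossover classes t m vi+ and t+ m+ vi (66 + 61 = 127) plus the double crossovers (13).
RF(vi–m) = (127 + 13) / 1200 = 140/1200 = 0.1167 → 11.7 m.u.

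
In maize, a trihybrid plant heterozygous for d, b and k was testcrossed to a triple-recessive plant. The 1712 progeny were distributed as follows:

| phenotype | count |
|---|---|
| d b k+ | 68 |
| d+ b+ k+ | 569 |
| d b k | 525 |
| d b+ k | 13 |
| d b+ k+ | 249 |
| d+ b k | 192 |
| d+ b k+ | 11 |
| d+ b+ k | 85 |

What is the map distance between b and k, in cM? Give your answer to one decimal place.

The two most frequent reciprocal classes, d+ b+ k+ and d b k, are the parental types, so the F1 was d+ b+ k+ / d b k.
The two rarest classes, d+ b k+ and d b+ k, are the double crossovers. Comparing them with the parentals, only the b allele has switched, so b is the middle locus and the order is d – b – k.
Crossovers in the b–k interval produce the single-crossover classes d+ b+ k and d b k+ (85 + 68 = 153) plus the double crossovers (24).
RF(b–k) = (153 + 24) / 1712 = 177/1712 = 0.1034 → 10.3 cM.

10.3 cM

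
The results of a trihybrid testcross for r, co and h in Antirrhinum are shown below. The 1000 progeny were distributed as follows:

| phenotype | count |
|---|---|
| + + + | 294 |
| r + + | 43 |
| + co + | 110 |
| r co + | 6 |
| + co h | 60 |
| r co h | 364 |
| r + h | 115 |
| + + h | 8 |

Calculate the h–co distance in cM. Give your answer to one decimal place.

The two most frequent reciprocal classes, + + + and r co h, are the parental types, so the F1 was + + + / r co h.
The two rarest classes, + + h and r co +, are the double crossovers. Comparing them with the parentals, only the h allele has switched, so h is the middle locus and the order is r – h – co.
Crossovers in the h–co interval produce the single-crossover classes + co + and r + h (110 + 115 = 225) plus the double crossovers (14).
RF(h–co) = (225 + 14) / 1000 = 239/1000 = 0.2390 → 23.9 cM.

23.9 cM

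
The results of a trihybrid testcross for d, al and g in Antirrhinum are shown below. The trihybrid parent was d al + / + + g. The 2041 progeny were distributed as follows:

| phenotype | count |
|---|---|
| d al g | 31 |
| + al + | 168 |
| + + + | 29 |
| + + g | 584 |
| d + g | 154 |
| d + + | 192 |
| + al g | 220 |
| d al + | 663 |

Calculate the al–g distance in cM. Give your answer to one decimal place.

The two rarest classes, d al g and + + +, are the double crossovers. Comparing them with the parentals, only the g allele has switched, so g is the middle locus and the order is al – g – d.
Crossovers in the al–g interval produce the single-crossover classes d + + and + al g (192 + 220 = 412) plus the double crossovers (60).
RF(al–g) = (412 + 60) / 2041 = 472/2041 = 0.2313 → 23.1 cM.

23.1 cM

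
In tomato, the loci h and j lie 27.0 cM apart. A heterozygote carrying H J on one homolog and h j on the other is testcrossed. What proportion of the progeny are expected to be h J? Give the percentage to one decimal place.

13.5%

A map distance of 27.0 cM corresponds to a recombination frequency of 0.270.
The F1 is H J / h j, so h J is a recombinant gamete class with expected frequency r/2 = 0.270/2 = 0.1350.
That is 0.1350 = 13.5% of the progeny.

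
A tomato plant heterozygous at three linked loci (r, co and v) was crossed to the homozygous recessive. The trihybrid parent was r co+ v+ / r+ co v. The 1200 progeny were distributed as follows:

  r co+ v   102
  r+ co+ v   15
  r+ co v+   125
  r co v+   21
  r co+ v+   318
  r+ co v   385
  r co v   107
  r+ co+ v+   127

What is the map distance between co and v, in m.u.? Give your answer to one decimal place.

The two rarest classes, r co v+ and r+ co+ v, are the double crossovers. Comparing them with the parentals, only the co allele has switched, so co is the middle locus and the order is r – co – v.
Crossovers in the co–v interval produce the single-crossover classes r co+ v and r+ co v+ (102 + 125 = 227) plus the double crossovers (36).
RF(co–v) = (227 + 36) / 1200 = 263/1200 = 0.2192 → 21.9 m.u.

21.9 m.u.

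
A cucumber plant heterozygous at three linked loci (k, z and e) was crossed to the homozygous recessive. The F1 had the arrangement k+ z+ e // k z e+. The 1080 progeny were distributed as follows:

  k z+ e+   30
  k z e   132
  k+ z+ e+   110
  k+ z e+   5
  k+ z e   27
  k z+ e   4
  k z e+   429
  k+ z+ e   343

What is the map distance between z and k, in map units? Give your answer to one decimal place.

The two rarest classes, k z+ e and k+ z e+, are the double crossovers. Comparing them with the parentals, only the k allele has switched, so k is the middle locus and the order is z – k – e.
Crossovers in the z–k interval produce the single-crossover classes k+ z e and k z+ e+ (27 + 30 = 57) plus the double crossovers (9).
RF(z–k) = (57 + 9) / 1080 = 66/1080 = 0.0611 → 6.1 map units.

6.1 map units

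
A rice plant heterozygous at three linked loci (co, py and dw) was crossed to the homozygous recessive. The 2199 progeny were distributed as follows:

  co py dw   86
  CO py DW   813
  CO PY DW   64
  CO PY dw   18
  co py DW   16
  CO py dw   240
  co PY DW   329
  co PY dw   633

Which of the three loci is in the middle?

The two most frequent reciprocal classes, co PY dw and CO py DW, are the parental types, so the F1 was co PY dw / CO py DW.
The two rarest classes, CO PY dw and co py DW, are the double crossovers. Comparing them with the parentals, only the co allele has switched, so co is the middle locus and the order is dw – co – py.

co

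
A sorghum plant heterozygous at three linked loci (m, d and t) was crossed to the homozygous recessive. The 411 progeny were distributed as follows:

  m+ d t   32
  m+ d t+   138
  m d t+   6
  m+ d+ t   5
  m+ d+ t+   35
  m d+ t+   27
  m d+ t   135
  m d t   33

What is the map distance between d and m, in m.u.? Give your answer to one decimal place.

The two most frequent reciprocal classes, m d+ t and m+ d t+, are the parental types, so the F1 was m d+ t / m+ d t+.
The two rarest classes, m+ d+ t and m d t+, are the double crossovers. Comparing them with the parentals, only the m allele has switched, so m is the middle locus and the order is t – m – d.
Crossovers in the m–d interval produce the single-crossover classes m d t and m+ d+ t+ (33 + 35 = 68) plus the double crossovers (11).
RF(m–d) = (68 + 11) / 411 = 79/411 = 0.1922 → 19.2 m.u.

19.2 m.u.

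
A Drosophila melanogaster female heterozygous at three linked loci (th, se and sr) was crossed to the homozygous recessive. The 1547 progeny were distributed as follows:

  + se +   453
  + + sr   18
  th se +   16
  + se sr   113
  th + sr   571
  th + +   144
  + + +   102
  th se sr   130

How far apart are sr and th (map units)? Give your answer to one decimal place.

The two most frequent reciprocal classes, + se + and th + sr, are the parental types, so the F1 was + se + / th + sr.
The two rarest classes, th se + and + + sr, are the double crossovers. Comparing them with the parentals, only the th allele has switched, so th is the middle locus and the order is sr – th – se.
Crossovers in the sr–th interval produce the single-crossover classes + se sr and th + + (113 + 144 = 257) plus the double crossovers (34).
RF(sr–th) = (257 + 34) / 1547 = 291/1547 = 0.1881 → 18.8 map units.

18.8 map units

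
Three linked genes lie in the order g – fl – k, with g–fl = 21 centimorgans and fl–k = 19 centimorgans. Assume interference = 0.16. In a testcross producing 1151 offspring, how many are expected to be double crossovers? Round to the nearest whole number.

39

Map distances give recombination frequencies of 0.210 and 0.190 for the two intervals.
With interference 0.16 (so coincidence = 0.84), expected double-crossover frequency = 0.210 × 0.190 × 0.84 = 0.03352.
Expected number = 0.03352 × 1151 = 38.58 ≈ 39.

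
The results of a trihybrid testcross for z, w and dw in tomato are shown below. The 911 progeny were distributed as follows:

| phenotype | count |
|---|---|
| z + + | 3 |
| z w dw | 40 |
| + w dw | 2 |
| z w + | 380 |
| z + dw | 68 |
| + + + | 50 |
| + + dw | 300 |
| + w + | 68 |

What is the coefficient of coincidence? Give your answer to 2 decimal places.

0.34

The two most frequent reciprocal classes, + + dw and z w +, are the parental types, so the F1 was + + dw / z w +.
The two rarest classes, + w dw and z + +, are the double crossovers. Comparing them with the parentals, only the w allele has switched, so w is the middle locus and the order is dw – w – z.
dw–w: (90 + 5)/911 = 0.1043; w–z: (136 + 5)/911 = 0.1548.
Expected DCO frequency = 0.1043 × 0.1548 ≈ 0.01615; observed = 5/911 ≈ 0.00549.
Coefficient of coincidence = 0.00549/0.01615 ≈ 0.34.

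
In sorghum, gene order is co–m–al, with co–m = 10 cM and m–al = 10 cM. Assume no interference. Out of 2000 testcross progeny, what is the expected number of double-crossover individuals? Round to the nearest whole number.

20

Map distances give recombination frequencies of 0.100 and 0.100 for the two intervals.
With no interference, expected double-crossover frequency = 0.100 × 0.100 = 0.01000.
Expected number = 0.01000 × 2000 = 20.00 ≈ 20.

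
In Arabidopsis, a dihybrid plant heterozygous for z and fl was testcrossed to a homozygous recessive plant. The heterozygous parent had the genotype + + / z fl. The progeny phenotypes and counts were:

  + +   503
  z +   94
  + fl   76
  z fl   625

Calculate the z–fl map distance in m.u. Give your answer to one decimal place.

The recombinant classes are + fl and z +: 76 + 94 = 170.
Recombination frequency = 170/1298 = 0.1310 ≈ 13.1%, i.e. 13.1 m.u.

13.1 m.u.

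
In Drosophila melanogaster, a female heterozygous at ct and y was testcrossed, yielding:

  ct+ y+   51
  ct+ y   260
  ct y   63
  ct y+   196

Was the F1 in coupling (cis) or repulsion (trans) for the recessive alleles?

trans

The two most frequent classes are ct+ y (260) and ct y+ (196); these are the parental (non-recombinant) types.
So the F1 carried ct+ y on one chromosome and ct y+ on the other — the recessive alleles are on opposite chromosomes (trans / repulsion).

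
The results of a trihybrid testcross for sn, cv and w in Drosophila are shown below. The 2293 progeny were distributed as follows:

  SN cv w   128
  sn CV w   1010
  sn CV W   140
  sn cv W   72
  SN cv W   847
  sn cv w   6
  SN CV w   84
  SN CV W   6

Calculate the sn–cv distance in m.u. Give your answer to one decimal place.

7.3 m.u.

The two most frequent reciprocal classes, SN cv W and sn CV w, are the parental types, so the F1 was SN cv W / sn CV w.
The two rarest classes, SN CV W and sn cv w, are the double crossovers. Comparing them with the parentals, only the cv allele has switched, so cv is the middle locus and the order is sn – cv – w.
Crossovers in the sn–cv interval produce the single-crossover classes sn cv W and SN CV w (72 + 84 = 156) plus the double crossovers (12).
RF(sn–cv) = (156 + 12) / 2293 = 168/2293 = 0.0733 → 7.3 m.u.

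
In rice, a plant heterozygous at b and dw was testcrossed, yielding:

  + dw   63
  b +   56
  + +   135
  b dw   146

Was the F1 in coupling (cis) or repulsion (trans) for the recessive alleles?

The two most frequent classes are + + (135) and b dw (146); these are the parental (non-recombinant) types.
So the F1 carried + + on one chromosome and b dw on the other — the recessive alleles are on the same chromosome (cis / coupling).

cis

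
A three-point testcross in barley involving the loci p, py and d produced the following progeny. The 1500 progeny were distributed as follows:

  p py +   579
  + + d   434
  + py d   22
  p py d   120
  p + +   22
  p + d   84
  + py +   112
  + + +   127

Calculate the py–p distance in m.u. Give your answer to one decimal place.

16.0 m.u.

The two most frequent reciprocal classes, p py + and + + d, are the parental types, so the F1 was p py + / + + d.
The two rarest classes, p + + and + py d, are the double crossovers. Comparing them with the parentals, only the py allele has switched, so py is the middle locus and the order is d – py – p.
Crossovers in the py–p interval produce the single-crossover classes + py + and p + d (112 + 84 = 196) plus the double crossovers (44).
RF(py–p) = (196 + 44) / 1500 = 240/1500 = 0.1600 → 16.0 m.u.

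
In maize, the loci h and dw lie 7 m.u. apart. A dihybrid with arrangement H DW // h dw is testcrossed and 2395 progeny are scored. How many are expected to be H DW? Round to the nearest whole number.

A map distance of 7 m.u. corresponds to a recombination frequency of 0.070.
The F1 is H DW / h dw, so H DW is a parental gamete class with expected frequency (1 − r)/2 = 0.930/2 = 0.4650.
Expected number = 0.4650 × 2395 = 1113.67 ≈ 1114.

1114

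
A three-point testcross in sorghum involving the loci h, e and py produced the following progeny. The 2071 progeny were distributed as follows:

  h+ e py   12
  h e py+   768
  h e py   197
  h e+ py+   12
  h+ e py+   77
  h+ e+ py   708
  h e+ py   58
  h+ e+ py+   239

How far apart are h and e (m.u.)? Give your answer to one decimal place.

The two most frequent reciprocal classes, h+ e+ py and h e py+, are the parental types, so the F1 was h+ e+ py / h e py+.
The two rarest classes, h+ e py and h e+ py+, are the double crossovers. Comparing them with the parentals, only the e allele has switched, so e is the middle locus and the order is py – e – h.
Crossovers in the e–h interval produce the single-crossover classes h e+ py and h+ e py+ (58 + 77 = 135) plus the double crossovers (24).
RF(e–h) = (135 + 24) / 2071 = 159/2071 = 0.0768 → 7.7 m.u.

7.7 m.u.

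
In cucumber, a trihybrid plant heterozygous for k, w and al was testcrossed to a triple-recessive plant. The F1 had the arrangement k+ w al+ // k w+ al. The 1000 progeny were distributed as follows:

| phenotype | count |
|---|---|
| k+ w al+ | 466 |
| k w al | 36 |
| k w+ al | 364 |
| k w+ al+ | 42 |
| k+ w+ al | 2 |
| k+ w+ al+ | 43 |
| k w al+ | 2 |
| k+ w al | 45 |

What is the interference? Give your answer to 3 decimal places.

0.470

The two rarest classes, k w al+ and k+ w+ al, are the double crossovers. Comparing them with the parentals, only the k allele has switched, so k is the middle locus and the order is al – k – w.
al–k: (87 + 4)/1000 = 0.0910; k–w: (79 + 4)/1000 = 0.0830.
Expected DCO frequency = 0.0910 × 0.0830 ≈ 0.00755; observed = 4/1000 ≈ 0.00400.
Coefficient of coincidence = 0.00400/0.00755 ≈ 0.530; interference = 1 − 0.530 = 0.470.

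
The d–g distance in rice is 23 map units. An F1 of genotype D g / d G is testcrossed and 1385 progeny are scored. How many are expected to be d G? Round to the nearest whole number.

533

A map distance of 23 map units corresponds to a recombination frequency of 0.230.
The F1 is D g / d G, so d G is a parental gamete class with expected frequency (1 − r)/2 = 0.770/2 = 0.3850.
Expected number = 0.3850 × 1385 = 533.23 ≈ 533.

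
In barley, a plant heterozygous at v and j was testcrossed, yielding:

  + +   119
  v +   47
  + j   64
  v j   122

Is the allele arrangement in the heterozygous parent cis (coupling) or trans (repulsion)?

cis

The two most frequent classes are + + (119) and v j (122); these are the parental (non-recombinant) types.
So the F1 carried + + on one chromosome and v j on the other — the recessive alleles are on the same chromosome (cis / coupling).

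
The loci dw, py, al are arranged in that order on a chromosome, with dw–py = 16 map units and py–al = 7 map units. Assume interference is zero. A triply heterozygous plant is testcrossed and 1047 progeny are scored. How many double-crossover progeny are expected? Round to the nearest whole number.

12

Map distances give recombination frequencies of 0.160 and 0.070 for the two intervals.
With no interference, expected double-crossover frequency = 0.160 × 0.070 = 0.01120.
Expected number = 0.01120 × 1047 = 11.73 ≈ 12.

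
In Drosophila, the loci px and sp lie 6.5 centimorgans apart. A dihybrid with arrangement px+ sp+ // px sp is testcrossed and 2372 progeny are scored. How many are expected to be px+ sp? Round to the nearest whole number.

A map distance of 6.5 centimorgans corresponds to a recombination frequency of 0.065.
The F1 is px+ sp+ / px sp, so px+ sp is a recombinant gamete class with expected frequency r/2 = 0.065/2 = 0.0325.
Expected number = 0.0325 × 2372 = 77.09 ≈ 77.

77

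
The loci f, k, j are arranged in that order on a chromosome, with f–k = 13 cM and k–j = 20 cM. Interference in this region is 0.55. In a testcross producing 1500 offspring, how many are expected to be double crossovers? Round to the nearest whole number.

18

Map distances give recombination frequencies of 0.130 and 0.200 for the two intervals.
With interference 0.55 (so coincidence = 0.45), expected double-crossover frequency = 0.130 × 0.200 × 0.45 = 0.01170.
Expected number = 0.01170 × 1500 = 17.55 ≈ 18.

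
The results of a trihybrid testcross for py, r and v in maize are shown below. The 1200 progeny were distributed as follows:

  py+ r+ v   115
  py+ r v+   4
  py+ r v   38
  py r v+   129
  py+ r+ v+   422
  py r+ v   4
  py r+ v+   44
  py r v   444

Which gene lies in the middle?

The two most frequent reciprocal classes, py+ r+ v+ and py r v, are the parental types, so the F1 was py+ r+ v+ / py r v.
The two rarest classes, py+ r v+ and py r+ v, are the double crossovers. Comparing them with the parentals, only the r allele has switched, so r is the middle locus and the order is v – r – py.

r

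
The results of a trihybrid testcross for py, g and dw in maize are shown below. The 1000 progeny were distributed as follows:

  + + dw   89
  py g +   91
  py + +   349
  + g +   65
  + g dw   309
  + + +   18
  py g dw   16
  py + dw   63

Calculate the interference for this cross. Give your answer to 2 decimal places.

The two most frequent reciprocal classes, py + + and + g dw, are the parental types, so the F1 was py + + / + g dw.
The two rarest classes, + + + and py g dw, are the double crossovers. Comparing them with the parentals, only the py allele has switched, so py is the middle locus and the order is g – py – dw.
g–py: (180 + 34)/1000 = 0.2140; py–dw: (128 + 34)/1000 = 0.1620.
Expected DCO frequency = 0.2140 × 0.1620 ≈ 0.03467; observed = 34/1000 ≈ 0.03400.
Coefficient of coincidence = 0.03400/0.03467 ≈ 0.98; interference = 1 − 0.98 = 0.02.

0.02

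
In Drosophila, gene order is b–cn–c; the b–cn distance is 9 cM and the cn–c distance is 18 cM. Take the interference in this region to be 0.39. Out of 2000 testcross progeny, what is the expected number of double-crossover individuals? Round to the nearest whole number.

20

Map distances give recombination frequencies of 0.090 and 0.180 for the two intervals.
With interference 0.39 (so coincidence = 0.61), expected double-crossover frequency = 0.090 × 0.180 × 0.61 = 0.00988.
Expected number = 0.00988 × 2000 = 19.76 ≈ 20.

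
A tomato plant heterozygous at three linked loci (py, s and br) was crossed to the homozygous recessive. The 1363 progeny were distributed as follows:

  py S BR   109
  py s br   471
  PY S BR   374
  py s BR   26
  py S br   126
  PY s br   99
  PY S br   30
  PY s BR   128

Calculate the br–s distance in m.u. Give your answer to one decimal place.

22.7 m.u.

The two most frequent reciprocal classes, PY S BR and py s br, are the parental types, so the F1 was PY S BR / py s br.
The two rarest classes, PY S br and py s BR, are the double crossovers. Comparing them with the parentals, only the br allele has switched, so br is the middle locus and the order is s – br – py.
Crossovers in the s–br interval produce the single-crossover classes PY s BR and py S br (128 + 126 = 254) plus the double crossovers (56).
RF(s–br) = (254 + 56) / 1363 = 310/1363 = 0.2274 → 22.7 m.u.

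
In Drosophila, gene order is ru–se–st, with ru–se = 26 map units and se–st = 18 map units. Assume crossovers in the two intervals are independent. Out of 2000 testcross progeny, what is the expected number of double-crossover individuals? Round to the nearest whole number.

Map distances give recombination frequencies of 0.260 and 0.180 for the two intervals.
With no interference, expected double-crossover frequency = 0.260 × 0.180 = 0.04680.
Expected number = 0.04680 × 2000 = 93.60 ≈ 94.

94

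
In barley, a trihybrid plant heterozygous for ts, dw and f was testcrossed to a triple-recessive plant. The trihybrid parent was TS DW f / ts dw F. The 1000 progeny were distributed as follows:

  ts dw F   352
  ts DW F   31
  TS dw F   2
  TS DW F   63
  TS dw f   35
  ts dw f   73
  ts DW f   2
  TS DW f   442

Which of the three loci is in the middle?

The two rarest classes, ts DW f and TS dw F, are the double crossovers. Comparing them with the parentals, only the ts allele has switched, so ts is the middle locus and the order is f – ts – dw.

ts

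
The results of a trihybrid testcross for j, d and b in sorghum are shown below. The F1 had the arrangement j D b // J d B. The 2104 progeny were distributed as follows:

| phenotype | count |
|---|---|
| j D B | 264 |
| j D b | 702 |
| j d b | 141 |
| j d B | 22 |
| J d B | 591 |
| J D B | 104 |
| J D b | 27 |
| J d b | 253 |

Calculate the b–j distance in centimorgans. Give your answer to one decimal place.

The two rarest classes, J D b and j d B, are the double crossovers. Comparing them with the parentals, only the j allele has switched, so j is the middle locus and the order is b – j – d.
Crossovers in the b–j interval produce the single-crossover classes j D B and J d b (264 + 253 = 517) plus the double crossovers (49).
RF(b–j) = (517 + 49) / 2104 = 566/2104 = 0.2690 → 26.9 centimorgans.

26.9 centimorgans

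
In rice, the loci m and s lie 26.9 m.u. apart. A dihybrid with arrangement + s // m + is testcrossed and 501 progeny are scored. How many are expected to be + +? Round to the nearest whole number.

67

A map distance of 26.9 m.u. corresponds to a recombination frequency of 0.269.
The F1 is + s / m +, so + + is a recombinant gamete class with expected frequency r/2 = 0.269/2 = 0.1345.
Expected number = 0.1345 × 501 = 67.38 ≈ 67.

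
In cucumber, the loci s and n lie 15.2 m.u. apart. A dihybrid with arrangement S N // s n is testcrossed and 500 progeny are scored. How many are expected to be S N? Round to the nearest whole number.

212

A map distance of 15.2 m.u. corresponds to a recombination frequency of 0.152.
The F1 is S N / s n, so S N is a parental gamete class with expected frequency (1 − r)/2 = 0.848/2 = 0.4240.
Expected number = 0.4240 × 500 = 212.00 ≈ 212.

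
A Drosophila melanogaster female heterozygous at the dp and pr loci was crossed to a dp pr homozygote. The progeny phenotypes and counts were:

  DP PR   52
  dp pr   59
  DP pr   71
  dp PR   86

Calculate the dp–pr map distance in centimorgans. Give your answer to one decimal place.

41.4 centimorgans

The two most frequent classes, DP pr (71) and dp PR (86), are the parental types, so the F1 was DP pr / dp PR.
The recombinant classes are DP PR and dp pr: 52 + 59 = 111.
Recombination frequency = 111/268 = 0.4142 ≈ 41.4%, i.e. 41.4 centimorgans.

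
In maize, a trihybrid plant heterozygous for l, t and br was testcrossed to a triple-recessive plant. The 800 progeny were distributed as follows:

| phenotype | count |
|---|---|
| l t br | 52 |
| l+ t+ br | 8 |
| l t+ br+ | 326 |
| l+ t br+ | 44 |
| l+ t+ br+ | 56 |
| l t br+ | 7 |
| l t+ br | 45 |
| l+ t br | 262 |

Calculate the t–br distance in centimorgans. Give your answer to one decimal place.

13.0 centimorgans

The two most frequent reciprocal classes, l t+ br+ and l+ t br, are the parental types, so the F1 was l t+ br+ / l+ t br.
The two rarest classes, l t br+ and l+ t+ br, are the double crossovers. Comparing them with the parentals, only the t allele has switched, so t is the middle locus and the order is l – t – br.
Crossovers in the t–br interval produce the single-crossover classes l t+ br and l+ t br+ (45 + 44 = 89) plus the double crossovers (15).
RF(t–br) = (89 + 15) / 800 = 104/800 = 0.1300 → 13.0 centimorgans.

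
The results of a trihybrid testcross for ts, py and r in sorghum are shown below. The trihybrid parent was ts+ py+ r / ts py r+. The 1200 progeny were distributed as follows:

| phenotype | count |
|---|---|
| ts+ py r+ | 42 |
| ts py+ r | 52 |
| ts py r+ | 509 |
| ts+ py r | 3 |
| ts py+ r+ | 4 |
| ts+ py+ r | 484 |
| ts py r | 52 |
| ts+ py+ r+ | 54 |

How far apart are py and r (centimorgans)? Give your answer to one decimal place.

The two rarest classes, ts+ py r and ts py+ r+, are the double crossovers. Comparing them with the parentals, only the py allele has switched, so py is the middle locus and the order is r – py – ts.
Crossovers in the r–py interval produce the single-crossover classes ts+ py+ r+ and ts py r (54 + 52 = 106) plus the double crossovers (7).
RF(r–py) = (106 + 7) / 1200 = 113/1200 = 0.0942 → 9.4 centimorgans.

9.4 centimorgans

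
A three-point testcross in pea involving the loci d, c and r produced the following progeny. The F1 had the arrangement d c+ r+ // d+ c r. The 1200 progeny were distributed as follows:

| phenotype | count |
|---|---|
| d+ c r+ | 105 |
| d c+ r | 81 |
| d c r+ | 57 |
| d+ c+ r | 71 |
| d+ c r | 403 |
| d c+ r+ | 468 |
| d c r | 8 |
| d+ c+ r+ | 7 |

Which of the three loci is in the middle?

d

The two rarest classes, d+ c+ r+ and d c r, are the double crossovers. Comparing them with the parentals, only the d allele has switched, so d is the middle locus and the order is c – d – r.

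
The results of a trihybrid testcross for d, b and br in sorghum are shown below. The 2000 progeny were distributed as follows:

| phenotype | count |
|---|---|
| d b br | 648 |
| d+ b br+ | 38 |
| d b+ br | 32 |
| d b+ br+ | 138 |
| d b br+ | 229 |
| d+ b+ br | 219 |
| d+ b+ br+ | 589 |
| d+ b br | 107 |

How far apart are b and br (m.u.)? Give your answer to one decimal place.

25.9 m.u.

The two most frequent reciprocal classes, d+ b+ br+ and d b br, are the parental types, so the F1 was d+ b+ br+ / d b br.
The two rarest classes, d+ b br+ and d b+ br, are the double crossovers. Comparing them with the parentals, only the b allele has switched, so b is the middle locus and the order is d – b – br.
Crossovers in the b–br interval produce the single-crossover classes d+ b+ br and d b br+ (219 + 229 = 448) plus the double crossovers (70).
RF(b–br) = (448 + 70) / 2000 = 518/2000 = 0.2590 → 25.9 m.u.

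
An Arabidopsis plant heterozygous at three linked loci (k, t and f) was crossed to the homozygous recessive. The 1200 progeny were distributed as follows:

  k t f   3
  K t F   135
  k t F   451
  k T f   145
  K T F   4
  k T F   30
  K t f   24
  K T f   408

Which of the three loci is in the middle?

f

The two most frequent reciprocal classes, k t F and K T f, are the parental types, so the F1 was k t F / K T f.
The two rarest classes, k t f and K T F, are the double crossovers. Comparing them with the parentals, only the f allele has switched, so f is the middle locus and the order is k – f – t.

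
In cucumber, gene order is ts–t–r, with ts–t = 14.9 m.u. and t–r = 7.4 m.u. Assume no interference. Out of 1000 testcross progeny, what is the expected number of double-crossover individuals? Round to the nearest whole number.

11

Map distances give recombination frequencies of 0.149 and 0.074 for the two intervals.
With no interference, expected double-crossover frequency = 0.149 × 0.074 = 0.01103.
Expected number = 0.01103 × 1000 = 11.03 ≈ 11.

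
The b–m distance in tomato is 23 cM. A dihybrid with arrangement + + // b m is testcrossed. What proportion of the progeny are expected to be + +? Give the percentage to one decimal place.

38.5%

A map distance of 23 cM corresponds to a recombination frequency of 0.230.
The F1 is + + / b m, so + + is a parental gamete class with expected frequency (1 − r)/2 = 0.770/2 = 0.3850.
That is 0.3850 = 38.5% of the progeny.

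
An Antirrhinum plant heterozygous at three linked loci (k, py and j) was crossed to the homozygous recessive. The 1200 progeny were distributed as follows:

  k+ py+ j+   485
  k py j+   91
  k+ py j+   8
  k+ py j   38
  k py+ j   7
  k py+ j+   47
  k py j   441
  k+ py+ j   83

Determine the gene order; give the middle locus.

The two most frequent reciprocal classes, k+ py+ j+ and k py j, are the parental types, so the F1 was k+ py+ j+ / k py j.
The two rarest classes, k+ py j+ and k py+ j, are the double crossovers. Comparing them with the parentals, only the py allele has switched, so py is the middle locus and the order is k – py – j.

py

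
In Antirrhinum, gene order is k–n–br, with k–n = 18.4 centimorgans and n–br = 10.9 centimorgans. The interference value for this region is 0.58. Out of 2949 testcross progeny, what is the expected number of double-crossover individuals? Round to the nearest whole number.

25

Map distances give recombination frequencies of 0.184 and 0.109 for the two intervals.
With interference 0.58 (so coincidence = 0.42), expected double-crossover frequency = 0.184 × 0.109 × 0.42 = 0.00842.
Expected number = 0.00842 × 2949 = 24.84 ≈ 25.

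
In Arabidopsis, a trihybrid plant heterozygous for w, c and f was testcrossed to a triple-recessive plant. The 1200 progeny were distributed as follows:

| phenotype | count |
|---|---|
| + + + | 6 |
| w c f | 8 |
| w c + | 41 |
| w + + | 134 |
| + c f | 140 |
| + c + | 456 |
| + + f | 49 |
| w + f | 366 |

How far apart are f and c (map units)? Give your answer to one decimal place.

The two most frequent reciprocal classes, w + f and + c +, are the parental types, so the F1 was w + f / + c +.
The two rarest classes, w c f and + + +, are the double crossovers. Comparing them with the parentals, only the c allele has switched, so c is the middle locus and the order is f – c – w.
Crossovers in the f–c interval produce the single-crossover classes w + + and + c f (134 + 140 = 274) plus the double crossovers (14).
RF(f–c) = (274 + 14) / 1200 = 288/1200 = 0.2400 → 24.0 map units.

24.0 map units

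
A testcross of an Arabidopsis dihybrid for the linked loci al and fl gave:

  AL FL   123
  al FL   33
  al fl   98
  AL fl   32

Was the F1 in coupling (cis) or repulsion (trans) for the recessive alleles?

cis

The two most frequent classes are AL FL (123) and al fl (98); these are the parental (non-recombinant) types.
So the F1 carried AL FL on one chromosome and al fl on the other — the recessive alleles are on the same chromosome (cis / coupling).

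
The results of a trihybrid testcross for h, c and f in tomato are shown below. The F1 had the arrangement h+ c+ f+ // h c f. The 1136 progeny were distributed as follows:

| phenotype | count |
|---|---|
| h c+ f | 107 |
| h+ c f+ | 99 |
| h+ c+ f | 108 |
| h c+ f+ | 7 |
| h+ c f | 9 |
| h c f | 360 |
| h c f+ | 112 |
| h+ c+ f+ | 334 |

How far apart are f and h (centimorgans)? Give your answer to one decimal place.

The two rarest classes, h c+ f+ and h+ c f, are the double crossovers. Comparing them with the parentals, only the h allele has switched, so h is the middle locus and the order is c – h – f.
Crossovers in the h–f interval produce the single-crossover classes h+ c+ f and h c f+ (108 + 112 = 220) plus the double crossovers (16).
RF(h–f) = (220 + 16) / 1136 = 236/1136 = 0.2077 → 20.8 centimorgans.

20.8 centimorgans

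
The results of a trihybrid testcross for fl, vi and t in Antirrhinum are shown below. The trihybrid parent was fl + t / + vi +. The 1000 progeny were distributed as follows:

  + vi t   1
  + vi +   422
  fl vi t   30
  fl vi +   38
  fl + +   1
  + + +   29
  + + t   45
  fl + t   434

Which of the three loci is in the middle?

t

The two rarest classes, fl + + and + vi t, are the double crossovers. Comparing them with the parentals, only the t allele has switched, so t is the middle locus and the order is fl – t – vi.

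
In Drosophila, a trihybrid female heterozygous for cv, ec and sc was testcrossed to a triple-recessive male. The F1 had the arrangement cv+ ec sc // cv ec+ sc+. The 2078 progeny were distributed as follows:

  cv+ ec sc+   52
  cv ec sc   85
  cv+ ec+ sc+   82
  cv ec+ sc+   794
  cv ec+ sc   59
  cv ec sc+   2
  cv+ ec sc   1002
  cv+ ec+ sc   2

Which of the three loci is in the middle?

The two rarest classes, cv+ ec+ sc and cv ec sc+, are the double crossovers. Comparing them with the parentals, only the ec allele has switched, so ec is the middle locus and the order is cv – ec – sc.

ec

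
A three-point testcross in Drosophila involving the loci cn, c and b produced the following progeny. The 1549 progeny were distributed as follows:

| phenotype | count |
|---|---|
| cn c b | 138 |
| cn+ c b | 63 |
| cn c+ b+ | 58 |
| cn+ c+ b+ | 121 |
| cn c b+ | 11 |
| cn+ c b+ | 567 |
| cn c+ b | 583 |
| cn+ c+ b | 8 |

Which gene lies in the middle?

cn

The two most frequent reciprocal classes, cn c+ b and cn+ c b+, are the parental types, so the F1 was cn c+ b / cn+ c b+.
The two rarest classes, cn+ c+ b and cn c b+, are the double crossovers. Comparing them with the parentals, only the cn allele has switched, so cn is the middle locus and the order is b – cn – c.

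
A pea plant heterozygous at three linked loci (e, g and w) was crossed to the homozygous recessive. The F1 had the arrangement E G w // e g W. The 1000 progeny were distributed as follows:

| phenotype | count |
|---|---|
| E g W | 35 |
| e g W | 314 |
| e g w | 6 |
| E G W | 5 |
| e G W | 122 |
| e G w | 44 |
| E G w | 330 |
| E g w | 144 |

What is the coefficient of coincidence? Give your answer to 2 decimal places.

0.44

The two rarest classes, E G W and e g w, are the double crossovers. Comparing them with the parentals, only the w allele has switched, so w is the middle locus and the order is e – w – g.
e–w: (79 + 11)/1000 = 0.0900; w–g: (266 + 11)/1000 = 0.2770.
Expected DCO frequency = 0.0900 × 0.2770 ≈ 0.02493; observed = 11/1000 ≈ 0.01100.
Coefficient of coincidence = 0.01100/0.02493 ≈ 0.44.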